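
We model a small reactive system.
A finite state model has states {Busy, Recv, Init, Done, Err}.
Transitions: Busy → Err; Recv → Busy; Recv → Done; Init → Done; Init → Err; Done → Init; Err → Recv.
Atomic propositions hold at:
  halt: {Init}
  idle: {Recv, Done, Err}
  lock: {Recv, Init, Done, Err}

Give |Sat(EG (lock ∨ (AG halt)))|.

4

AG halt: greatest fixpoint, start Z0 = {Init}, keep only states in Sat with every successor in Z. Z1 = ∅; fixed.
Sat(AG halt) = ∅
Sat(lock ∨ (AG halt)) = {Recv, Init, Done, Err}
EG (lock ∨ (AG halt)): greatest fixpoint, start Z0 = {Recv, Init, Done, Err}, keep only states in Sat with some successor in Z. Already a fixed point.
Sat(EG (lock ∨ (AG halt))) = {Recv, Init, Done, Err}
|Sat(EG (lock ∨ (AG halt)))| = |{Recv, Init, Done, Err}| = 4.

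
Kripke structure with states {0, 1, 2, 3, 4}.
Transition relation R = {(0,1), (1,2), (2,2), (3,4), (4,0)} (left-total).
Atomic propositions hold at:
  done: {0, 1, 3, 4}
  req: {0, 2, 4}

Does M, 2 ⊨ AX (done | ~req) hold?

Sat(~req) = {1, 3}
Sat(done | ~req) = {0, 1, 3, 4}
Sat(AX (done | ~req)) = {s : every successor in {0, 1, 3, 4}} = {0, 3, 4}
2 ∉ Sat(AX (done | ~req)) = {0, 3, 4}, so the formula does not hold at 2.

No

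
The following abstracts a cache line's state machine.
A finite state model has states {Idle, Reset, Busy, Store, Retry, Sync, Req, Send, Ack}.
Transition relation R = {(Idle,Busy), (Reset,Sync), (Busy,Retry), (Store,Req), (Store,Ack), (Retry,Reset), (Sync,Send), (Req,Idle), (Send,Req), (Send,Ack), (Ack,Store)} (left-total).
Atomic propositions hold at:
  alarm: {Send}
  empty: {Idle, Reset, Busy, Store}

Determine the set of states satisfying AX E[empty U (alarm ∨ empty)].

Sat(alarm ∨ empty) = {Idle, Reset, Busy, Store, Send}
E[empty U (alarm ∨ empty)]: least fixpoint, start Z0 = Sat((alarm ∨ empty)) = {Idle, Reset, Busy, Store, Send}, add states in Sat(empty) with some successor in Z. Already a fixed point.
Sat(E[empty U (alarm ∨ empty)]) = {Idle, Reset, Busy, Store, Send}
Sat(AX E[empty U (alarm ∨ empty)]) = {s : every successor in {Idle, Reset, Busy, Store, Send}} = {Idle, Retry, Sync, Req, Ack}

{Idle, Retry, Sync, Req, Ack}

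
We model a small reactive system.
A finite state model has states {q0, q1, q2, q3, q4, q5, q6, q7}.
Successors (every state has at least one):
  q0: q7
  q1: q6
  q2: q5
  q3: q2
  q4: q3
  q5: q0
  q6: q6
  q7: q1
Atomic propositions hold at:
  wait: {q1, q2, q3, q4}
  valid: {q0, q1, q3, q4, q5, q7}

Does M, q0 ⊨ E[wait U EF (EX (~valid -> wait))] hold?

Sat(~valid) = {q2, q6}
Sat(~valid -> wait) = {q0, q1, q2, q3, q4, q5, q7}
Sat(EX (~valid -> wait)) = {s : some successor in {q0, q1, q2, q3, q4, q5, q7}} = {q0, q2, q3, q4, q5, q7}
EF (EX (~valid -> wait)): least fixpoint, start Z0 = {q0, q2, q3, q4, q5, q7}, add states with some successor in Z. Already a fixed point.
Sat(EF (EX (~valid -> wait))) = {q0, q2, q3, q4, q5, q7}
E[wait U EF (EX (~valid -> wait))]: least fixpoint, start Z0 = Sat(EF (EX (~valid -> wait))) = {q0, q2, q3, q4, q5, q7}, add states in Sat(wait) with some successor in Z. Already a fixed point.
Sat(E[wait U EF (EX (~valid -> wait))]) = {q0, q2, q3, q4, q5, q7}
q0 ∈ Sat(E[wait U EF (EX (~valid -> wait))]) = {q0, q2, q3, q4, q5, q7}, so the formula holds at q0.

Yes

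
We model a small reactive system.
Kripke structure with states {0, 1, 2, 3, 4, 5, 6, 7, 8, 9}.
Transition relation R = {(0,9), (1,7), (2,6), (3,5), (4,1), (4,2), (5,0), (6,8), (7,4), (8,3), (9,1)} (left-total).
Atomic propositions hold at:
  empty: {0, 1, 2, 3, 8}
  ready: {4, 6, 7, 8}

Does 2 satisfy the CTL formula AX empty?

No

Sat(AX empty) = {s : every successor in {0, 1, 2, 3, 8}} = {4, 5, 6, 8, 9}
2 ∉ Sat(AX empty) = {4, 5, 6, 8, 9}, so the formula does not hold at 2.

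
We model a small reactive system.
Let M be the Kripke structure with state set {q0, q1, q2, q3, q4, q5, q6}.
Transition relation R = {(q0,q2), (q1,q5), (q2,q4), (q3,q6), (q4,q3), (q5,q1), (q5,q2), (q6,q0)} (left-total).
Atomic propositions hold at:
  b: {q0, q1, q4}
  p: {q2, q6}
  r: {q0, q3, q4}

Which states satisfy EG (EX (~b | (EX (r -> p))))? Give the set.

Sat(~b) = {q2, q3, q5, q6}
Sat(r -> p) = {q1, q2, q5, q6}
Sat(EX (r -> p)) = {s : some successor in {q1, q2, q5, q6}} = {q0, q1, q3, q5}
Sat(~b | (EX (r -> p))) = {q0, q1, q2, q3, q5, q6}
Sat(EX (~b | (EX (r -> p)))) = {s : some successor in {q0, q1, q2, q3, q5, q6}} = {q0, q1, q3, q4, q5, q6}
EG (EX (~b | (EX (r -> p)))): greatest fixpoint, start Z0 = {q0, q1, q3, q4, q5, q6}, keep only states in Sat with some successor in Z. Z1 = {q1, q3, q4, q5, q6}; Z2 = {q1, q3, q4, q5}; Z3 = {q1, q4, q5}; Z4 = {q1, q5}; fixed.
Sat(EG (EX (~b | (EX (r -> p))))) = {q1, q5}

{q1, q5}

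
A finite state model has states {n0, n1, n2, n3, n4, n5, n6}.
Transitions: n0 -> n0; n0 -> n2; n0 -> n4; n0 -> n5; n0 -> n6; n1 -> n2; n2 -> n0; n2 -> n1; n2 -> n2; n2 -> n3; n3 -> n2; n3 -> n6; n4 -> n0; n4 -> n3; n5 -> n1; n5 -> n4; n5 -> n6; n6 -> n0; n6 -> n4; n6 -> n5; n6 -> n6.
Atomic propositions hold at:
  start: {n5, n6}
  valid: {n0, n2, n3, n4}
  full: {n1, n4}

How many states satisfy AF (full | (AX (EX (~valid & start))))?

Sat(~valid) = {n1, n5, n6}
Sat(~valid & start) = {n5, n6}
Sat(EX (~valid & start)) = {s : some successor in {n5, n6}} = {n0, n3, n5, n6}
Sat(AX (EX (~valid & start))) = {s : every successor in {n0, n3, n5, n6}} = {n4}
Sat(full | (AX (EX (~valid & start)))) = {n1, n4}
AF (full | (AX (EX (~valid & start)))): least fixpoint, start Z0 = {n1, n4}, add states with every successor in Z. Already a fixed point.
Sat(AF (full | (AX (EX (~valid & start))))) = {n1, n4}
|Sat(AF (full | (AX (EX (~valid & start)))))| = |{n1, n4}| = 2.

2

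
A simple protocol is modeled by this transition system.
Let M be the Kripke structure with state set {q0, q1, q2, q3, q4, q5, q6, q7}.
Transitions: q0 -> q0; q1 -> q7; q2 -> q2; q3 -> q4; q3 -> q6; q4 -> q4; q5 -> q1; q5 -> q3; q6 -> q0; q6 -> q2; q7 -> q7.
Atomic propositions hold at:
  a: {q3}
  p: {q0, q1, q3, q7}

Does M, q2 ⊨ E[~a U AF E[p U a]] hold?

No

Sat(~a) = {q0, q1, q2, q4, q5, q6, q7}
E[p U a]: least fixpoint, start Z0 = Sat(a) = {q3}, add states in Sat(p) with some successor in Z. Already a fixed point.
Sat(E[p U a]) = {q3}
AF E[p U a]: least fixpoint, start Z0 = {q3}, add states with every successor in Z. Already a fixed point.
Sat(AF E[p U a]) = {q3}
E[~a U AF E[p U a]]: least fixpoint, start Z0 = Sat(AF E[p U a]) = {q3}, add states in Sat(~a) with some successor in Z. Z1 = {q3, q5}; fixed.
Sat(E[~a U AF E[p U a]]) = {q3, q5}
q2 ∉ Sat(E[~a U AF E[p U a]]) = {q3, q5}, so the formula does not hold at q2.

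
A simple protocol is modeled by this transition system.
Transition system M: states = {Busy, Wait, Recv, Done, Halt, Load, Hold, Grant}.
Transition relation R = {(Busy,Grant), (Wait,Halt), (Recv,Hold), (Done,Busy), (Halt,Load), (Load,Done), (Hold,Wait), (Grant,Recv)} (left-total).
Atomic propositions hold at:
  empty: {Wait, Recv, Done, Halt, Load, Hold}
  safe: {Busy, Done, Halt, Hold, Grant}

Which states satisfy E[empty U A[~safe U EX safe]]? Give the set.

{Busy, Wait, Recv, Done, Halt, Load, Hold}

Sat(~safe) = {Wait, Recv, Load}
Sat(EX safe) = {s : some successor in {Busy, Done, Halt, Hold, Grant}} = {Busy, Wait, Recv, Done, Load}
A[~safe U EX safe]: least fixpoint, start Z0 = Sat(EX safe) = {Busy, Wait, Recv, Done, Load}, add states in Sat(~safe) with every successor in Z. Already a fixed point.
Sat(A[~safe U EX safe]) = {Busy, Wait, Recv, Done, Load}
E[empty U A[~safe U EX safe]]: least fixpoint, start Z0 = Sat(A[~safe U EX safe]) = {Busy, Wait, Recv, Done, Load}, add states in Sat(empty) with some successor in Z. Z1 = {Busy, Wait, Recv, Done, Halt, Load, Hold}; fixed.
Sat(E[empty U A[~safe U EX safe]]) = {Busy, Wait, Recv, Done, Halt, Load, Hold}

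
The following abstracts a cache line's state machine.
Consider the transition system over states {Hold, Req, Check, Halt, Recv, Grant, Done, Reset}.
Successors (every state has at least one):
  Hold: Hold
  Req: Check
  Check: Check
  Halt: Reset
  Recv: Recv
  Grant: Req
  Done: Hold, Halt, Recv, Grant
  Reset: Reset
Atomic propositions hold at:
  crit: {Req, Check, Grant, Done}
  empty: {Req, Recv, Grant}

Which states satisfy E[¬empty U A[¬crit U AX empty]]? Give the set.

Sat(¬empty) = {Hold, Check, Halt, Done, Reset}
Sat(¬crit) = {Hold, Halt, Recv, Reset}
Sat(AX empty) = {s : every successor in {Req, Recv, Grant}} = {Recv, Grant}
A[¬crit U AX empty]: least fixpoint, start Z0 = Sat(AX empty) = {Recv, Grant}, add states in Sat(¬crit) with every successor in Z. Already a fixed point.
Sat(A[¬crit U AX empty]) = {Recv, Grant}
E[¬empty U A[¬crit U AX empty]]: least fixpoint, start Z0 = Sat(A[¬crit U AX empty]) = {Recv, Grant}, add states in Sat(¬empty) with some successor in Z. Z1 = {Recv, Grant, Done}; fixed.
Sat(E[¬empty U A[¬crit U AX empty]]) = {Recv, Grant, Done}

{Recv, Grant, Done}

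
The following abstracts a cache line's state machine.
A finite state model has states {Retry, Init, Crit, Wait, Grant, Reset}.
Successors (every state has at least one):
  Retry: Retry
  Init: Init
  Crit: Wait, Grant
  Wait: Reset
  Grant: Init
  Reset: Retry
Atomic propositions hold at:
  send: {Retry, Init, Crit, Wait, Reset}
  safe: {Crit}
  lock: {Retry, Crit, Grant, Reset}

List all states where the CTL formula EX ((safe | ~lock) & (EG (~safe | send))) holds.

{Init, Crit, Grant}

Sat(~lock) = {Init, Wait}
Sat(safe | ~lock) = {Init, Crit, Wait}
Sat(~safe) = {Retry, Init, Wait, Grant, Reset}
Sat(~safe | send) = {Retry, Init, Crit, Wait, Grant, Reset}
EG (~safe | send): greatest fixpoint, start Z0 = {Retry, Init, Crit, Wait, Grant, Reset}, keep only states in Sat with some successor in Z. Already a fixed point.
Sat(EG (~safe | send)) = {Retry, Init, Crit, Wait, Grant, Reset}
Sat((safe | ~lock) & (EG (~safe | send))) = {Init, Crit, Wait}
Sat(EX ((safe | ~lock) & (EG (~safe | send)))) = {s : some successor in {Init, Crit, Wait}} = {Init, Crit, Grant}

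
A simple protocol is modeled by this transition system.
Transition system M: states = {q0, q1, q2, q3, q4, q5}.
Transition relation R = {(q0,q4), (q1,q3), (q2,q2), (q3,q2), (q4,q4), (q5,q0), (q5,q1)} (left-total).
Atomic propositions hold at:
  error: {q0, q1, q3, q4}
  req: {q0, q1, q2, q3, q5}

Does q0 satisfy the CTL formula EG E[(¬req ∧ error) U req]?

No

Sat(¬req) = {q4}
Sat(¬req ∧ error) = {q4}
E[(¬req ∧ error) U req]: least fixpoint, start Z0 = Sat(req) = {q0, q1, q2, q3, q5}, add states in Sat(¬req ∧ error) with some successor in Z. Already a fixed point.
Sat(E[(¬req ∧ error) U req]) = {q0, q1, q2, q3, q5}
EG E[(¬req ∧ error) U req]: greatest fixpoint, start Z0 = {q0, q1, q2, q3, q5}, keep only states in Sat with some successor in Z. Z1 = {q1, q2, q3, q5}; fixed.
Sat(EG E[(¬req ∧ error) U req]) = {q1, q2, q3, q5}
q0 ∉ Sat(EG E[(¬req ∧ error) U req]) = {q1, q2, q3, q5}, so the formula does not hold at q0.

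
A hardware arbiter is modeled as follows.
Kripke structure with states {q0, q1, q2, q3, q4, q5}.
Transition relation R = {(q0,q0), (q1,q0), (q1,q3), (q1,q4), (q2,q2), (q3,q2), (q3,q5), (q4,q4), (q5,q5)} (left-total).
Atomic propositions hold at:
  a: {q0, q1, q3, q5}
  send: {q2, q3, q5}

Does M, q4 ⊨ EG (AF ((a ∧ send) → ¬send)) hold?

Yes

Sat(a ∧ send) = {q3, q5}
Sat(¬send) = {q0, q1, q4}
Sat((a ∧ send) → ¬send) = {q0, q1, q2, q4}
AF ((a ∧ send) → ¬send): least fixpoint, start Z0 = {q0, q1, q2, q4}, add states with every successor in Z. Already a fixed point.
Sat(AF ((a ∧ send) → ¬send)) = {q0, q1, q2, q4}
EG (AF ((a ∧ send) → ¬send)): greatest fixpoint, start Z0 = {q0, q1, q2, q4}, keep only states in Sat with some successor in Z. Already a fixed point.
Sat(EG (AF ((a ∧ send) → ¬send))) = {q0, q1, q2, q4}
q4 ∈ Sat(EG (AF ((a ∧ send) → ¬send))) = {q0, q1, q2, q4}, so the formula holds at q4.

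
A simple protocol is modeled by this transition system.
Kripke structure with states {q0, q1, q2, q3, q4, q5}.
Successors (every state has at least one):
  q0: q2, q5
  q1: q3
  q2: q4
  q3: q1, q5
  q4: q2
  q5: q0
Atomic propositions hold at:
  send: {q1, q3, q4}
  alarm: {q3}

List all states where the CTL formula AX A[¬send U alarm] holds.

{q1}

Sat(¬send) = {q0, q2, q5}
A[¬send U alarm]: least fixpoint, start Z0 = Sat(alarm) = {q3}, add states in Sat(¬send) with every successor in Z. Already a fixed point.
Sat(A[¬send U alarm]) = {q3}
Sat(AX A[¬send U alarm]) = {s : every successor in {q3}} = {q1}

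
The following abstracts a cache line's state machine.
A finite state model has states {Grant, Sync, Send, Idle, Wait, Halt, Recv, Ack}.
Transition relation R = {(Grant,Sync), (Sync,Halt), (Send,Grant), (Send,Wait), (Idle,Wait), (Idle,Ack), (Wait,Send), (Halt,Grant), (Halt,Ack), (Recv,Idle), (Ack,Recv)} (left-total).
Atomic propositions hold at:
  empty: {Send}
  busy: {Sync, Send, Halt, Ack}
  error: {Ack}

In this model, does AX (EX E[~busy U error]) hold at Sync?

Sat(~busy) = {Grant, Idle, Wait, Recv}
E[~busy U error]: least fixpoint, start Z0 = Sat(error) = {Ack}, add states in Sat(~busy) with some successor in Z. Z1 = {Idle, Ack}; Z2 = {Idle, Recv, Ack}; fixed.
Sat(E[~busy U error]) = {Idle, Recv, Ack}
Sat(EX E[~busy U error]) = {s : some successor in {Idle, Recv, Ack}} = {Idle, Halt, Recv, Ack}
Sat(AX (EX E[~busy U error])) = {s : every successor in {Idle, Halt, Recv, Ack}} = {Sync, Recv, Ack}
Sync ∈ Sat(AX (EX E[~busy U error])) = {Sync, Recv, Ack}, so the formula holds at Sync.

Yes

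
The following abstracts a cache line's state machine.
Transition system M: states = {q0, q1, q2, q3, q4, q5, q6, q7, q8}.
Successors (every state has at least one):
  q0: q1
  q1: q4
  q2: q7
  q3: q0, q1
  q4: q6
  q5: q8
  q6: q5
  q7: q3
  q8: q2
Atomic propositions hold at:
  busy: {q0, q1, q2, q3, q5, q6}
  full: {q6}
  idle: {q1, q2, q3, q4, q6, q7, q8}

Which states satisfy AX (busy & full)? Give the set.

{q4}

Sat(busy & full) = {q6}
Sat(AX (busy & full)) = {s : every successor in {q6}} = {q4}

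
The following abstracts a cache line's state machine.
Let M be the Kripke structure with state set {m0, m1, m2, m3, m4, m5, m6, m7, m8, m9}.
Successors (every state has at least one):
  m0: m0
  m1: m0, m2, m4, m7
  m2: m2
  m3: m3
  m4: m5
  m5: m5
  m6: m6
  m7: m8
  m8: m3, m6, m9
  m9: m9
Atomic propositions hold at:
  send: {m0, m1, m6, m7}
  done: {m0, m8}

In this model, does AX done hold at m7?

Yes

Sat(AX done) = {s : every successor in {m0, m8}} = {m0, m7}
m7 ∈ Sat(AX done) = {m0, m7}, so the formula holds at m7.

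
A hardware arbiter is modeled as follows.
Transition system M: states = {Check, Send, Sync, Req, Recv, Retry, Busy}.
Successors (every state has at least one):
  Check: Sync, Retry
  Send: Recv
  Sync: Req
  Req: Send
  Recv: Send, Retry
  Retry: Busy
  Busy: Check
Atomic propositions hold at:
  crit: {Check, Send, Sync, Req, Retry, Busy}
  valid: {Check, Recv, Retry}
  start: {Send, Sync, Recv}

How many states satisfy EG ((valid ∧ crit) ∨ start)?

2

Sat(valid ∧ crit) = {Check, Retry}
Sat((valid ∧ crit) ∨ start) = {Check, Send, Sync, Recv, Retry}
EG ((valid ∧ crit) ∨ start): greatest fixpoint, start Z0 = {Check, Send, Sync, Recv, Retry}, keep only states in Sat with some successor in Z. Z1 = {Check, Send, Recv}; Z2 = {Send, Recv}; fixed.
Sat(EG ((valid ∧ crit) ∨ start)) = {Send, Recv}
|Sat(EG ((valid ∧ crit) ∨ start))| = |{Send, Recv}| = 2.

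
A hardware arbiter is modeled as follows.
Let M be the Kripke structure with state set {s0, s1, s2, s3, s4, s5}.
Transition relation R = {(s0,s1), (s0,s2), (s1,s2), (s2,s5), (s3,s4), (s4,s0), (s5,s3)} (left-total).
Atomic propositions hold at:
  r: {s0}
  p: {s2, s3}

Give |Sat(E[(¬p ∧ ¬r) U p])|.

4

Sat(¬p) = {s0, s1, s4, s5}
Sat(¬r) = {s1, s2, s3, s4, s5}
Sat(¬p ∧ ¬r) = {s1, s4, s5}
E[(¬p ∧ ¬r) U p]: least fixpoint, start Z0 = Sat(p) = {s2, s3}, add states in Sat(¬p ∧ ¬r) with some successor in Z. Z1 = {s1, s2, s3, s5}; fixed.
Sat(E[(¬p ∧ ¬r) U p]) = {s1, s2, s3, s5}
|Sat(E[(¬p ∧ ¬r) U p])| = |{s1, s2, s3, s5}| = 4.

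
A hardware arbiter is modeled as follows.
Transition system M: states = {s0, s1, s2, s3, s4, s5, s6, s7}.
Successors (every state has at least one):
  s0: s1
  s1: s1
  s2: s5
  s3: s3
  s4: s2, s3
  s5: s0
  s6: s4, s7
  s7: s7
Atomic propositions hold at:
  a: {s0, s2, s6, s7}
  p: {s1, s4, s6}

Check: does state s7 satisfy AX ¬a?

Sat(¬a) = {s1, s3, s4, s5}
Sat(AX ¬a) = {s : every successor in {s1, s3, s4, s5}} = {s0, s1, s2, s3}
s7 ∉ Sat(AX ¬a) = {s0, s1, s2, s3}, so the formula does not hold at s7.

No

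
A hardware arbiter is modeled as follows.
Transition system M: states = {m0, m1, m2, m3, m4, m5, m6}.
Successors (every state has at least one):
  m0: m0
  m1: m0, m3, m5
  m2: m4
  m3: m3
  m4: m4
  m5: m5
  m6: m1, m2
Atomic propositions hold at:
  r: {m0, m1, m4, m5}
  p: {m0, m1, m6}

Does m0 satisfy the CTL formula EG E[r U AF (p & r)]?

Yes

Sat(p & r) = {m0, m1}
AF (p & r): least fixpoint, start Z0 = {m0, m1}, add states with every successor in Z. Already a fixed point.
Sat(AF (p & r)) = {m0, m1}
E[r U AF (p & r)]: least fixpoint, start Z0 = Sat(AF (p & r)) = {m0, m1}, add states in Sat(r) with some successor in Z. Already a fixed point.
Sat(E[r U AF (p & r)]) = {m0, m1}
EG E[r U AF (p & r)]: greatest fixpoint, start Z0 = {m0, m1}, keep only states in Sat with some successor in Z. Already a fixed point.
Sat(EG E[r U AF (p & r)]) = {m0, m1}
m0 ∈ Sat(EG E[r U AF (p & r)]) = {m0, m1}, so the formula holds at m0.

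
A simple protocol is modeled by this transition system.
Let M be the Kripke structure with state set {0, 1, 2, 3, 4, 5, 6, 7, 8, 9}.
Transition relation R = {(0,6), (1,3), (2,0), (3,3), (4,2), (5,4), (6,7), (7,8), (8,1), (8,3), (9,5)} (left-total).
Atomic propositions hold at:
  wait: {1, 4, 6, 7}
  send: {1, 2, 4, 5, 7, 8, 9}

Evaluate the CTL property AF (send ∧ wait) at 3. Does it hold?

Sat(send ∧ wait) = {1, 4, 7}
AF (send ∧ wait): least fixpoint, start Z0 = {1, 4, 7}, add states with every successor in Z. Z1 = {1, 4, 5, 6, 7}; Z2 = {0, 1, 4, 5, 6, 7, 9}; Z3 = {0, 1, 2, 4, 5, 6, 7, 9}; fixed.
Sat(AF (send ∧ wait)) = {0, 1, 2, 4, 5, 6, 7, 9}
3 ∉ Sat(AF (send ∧ wait)) = {0, 1, 2, 4, 5, 6, 7, 9}, so the formula does not hold at 3.

No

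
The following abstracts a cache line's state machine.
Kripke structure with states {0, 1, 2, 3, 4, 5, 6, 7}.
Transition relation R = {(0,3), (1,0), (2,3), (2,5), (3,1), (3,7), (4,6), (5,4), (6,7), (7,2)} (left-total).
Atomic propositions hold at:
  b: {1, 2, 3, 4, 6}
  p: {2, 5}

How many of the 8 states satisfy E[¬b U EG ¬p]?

3

Sat(¬b) = {0, 5, 7}
Sat(¬p) = {0, 1, 3, 4, 6, 7}
EG ¬p: greatest fixpoint, start Z0 = {0, 1, 3, 4, 6, 7}, keep only states in Sat with some successor in Z. Z1 = {0, 1, 3, 4, 6}; Z2 = {0, 1, 3, 4}; Z3 = {0, 1, 3}; fixed.
Sat(EG ¬p) = {0, 1, 3}
E[¬b U EG ¬p]: least fixpoint, start Z0 = Sat(EG ¬p) = {0, 1, 3}, add states in Sat(¬b) with some successor in Z. Already a fixed point.
Sat(E[¬b U EG ¬p]) = {0, 1, 3}
|Sat(E[¬b U EG ¬p])| = |{0, 1, 3}| = 3.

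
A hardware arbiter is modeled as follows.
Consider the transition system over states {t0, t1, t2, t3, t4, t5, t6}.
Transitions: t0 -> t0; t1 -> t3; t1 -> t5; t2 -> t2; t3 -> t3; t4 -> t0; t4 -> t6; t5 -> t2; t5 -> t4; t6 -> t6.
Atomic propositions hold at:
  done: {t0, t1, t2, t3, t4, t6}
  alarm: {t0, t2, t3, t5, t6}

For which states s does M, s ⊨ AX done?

{t0, t2, t3, t4, t5, t6}

Sat(AX done) = {s : every successor in {t0, t1, t2, t3, t4, t6}} = {t0, t2, t3, t4, t5, t6}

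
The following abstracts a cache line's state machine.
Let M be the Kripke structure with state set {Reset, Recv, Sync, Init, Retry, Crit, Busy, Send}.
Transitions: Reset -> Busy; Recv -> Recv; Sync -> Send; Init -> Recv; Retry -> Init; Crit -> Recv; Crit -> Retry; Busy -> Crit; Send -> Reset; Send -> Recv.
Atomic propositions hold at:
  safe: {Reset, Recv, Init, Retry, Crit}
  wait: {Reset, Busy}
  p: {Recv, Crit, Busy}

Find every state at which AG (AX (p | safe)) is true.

Sat(p | safe) = {Reset, Recv, Init, Retry, Crit, Busy}
Sat(AX (p | safe)) = {s : every successor in {Reset, Recv, Init, Retry, Crit, Busy}} = {Reset, Recv, Init, Retry, Crit, Busy, Send}
AG (AX (p | safe)): greatest fixpoint, start Z0 = {Reset, Recv, Init, Retry, Crit, Busy, Send}, keep only states in Sat with every successor in Z. Already a fixed point.
Sat(AG (AX (p | safe))) = {Reset, Recv, Init, Retry, Crit, Busy, Send}

{Reset, Recv, Init, Retry, Crit, Busy, Send}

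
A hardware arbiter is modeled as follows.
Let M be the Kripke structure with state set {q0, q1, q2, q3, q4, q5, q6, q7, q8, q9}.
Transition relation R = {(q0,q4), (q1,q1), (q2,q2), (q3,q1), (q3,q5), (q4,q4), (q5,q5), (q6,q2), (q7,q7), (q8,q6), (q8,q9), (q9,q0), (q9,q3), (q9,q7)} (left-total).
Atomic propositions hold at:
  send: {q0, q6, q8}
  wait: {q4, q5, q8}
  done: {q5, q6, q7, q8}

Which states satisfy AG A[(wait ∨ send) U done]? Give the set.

{q5, q7}

Sat(wait ∨ send) = {q0, q4, q5, q6, q8}
A[(wait ∨ send) U done]: least fixpoint, start Z0 = Sat(done) = {q5, q6, q7, q8}, add states in Sat(wait ∨ send) with every successor in Z. Already a fixed point.
Sat(A[(wait ∨ send) U done]) = {q5, q6, q7, q8}
AG A[(wait ∨ send) U done]: greatest fixpoint, start Z0 = {q5, q6, q7, q8}, keep only states in Sat with every successor in Z. Z1 = {q5, q7}; fixed.
Sat(AG A[(wait ∨ send) U done]) = {q5, q7}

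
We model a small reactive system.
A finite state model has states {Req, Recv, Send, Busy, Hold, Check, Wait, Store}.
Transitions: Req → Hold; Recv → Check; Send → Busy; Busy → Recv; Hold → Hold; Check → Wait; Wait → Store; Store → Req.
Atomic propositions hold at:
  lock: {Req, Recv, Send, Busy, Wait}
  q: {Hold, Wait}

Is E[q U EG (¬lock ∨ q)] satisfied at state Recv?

No

Sat(¬lock) = {Hold, Check, Store}
Sat(¬lock ∨ q) = {Hold, Check, Wait, Store}
EG (¬lock ∨ q): greatest fixpoint, start Z0 = {Hold, Check, Wait, Store}, keep only states in Sat with some successor in Z. Z1 = {Hold, Check, Wait}; Z2 = {Hold, Check}; Z3 = {Hold}; fixed.
Sat(EG (¬lock ∨ q)) = {Hold}
E[q U EG (¬lock ∨ q)]: least fixpoint, start Z0 = Sat(EG (¬lock ∨ q)) = {Hold}, add states in Sat(q) with some successor in Z. Already a fixed point.
Sat(E[q U EG (¬lock ∨ q)]) = {Hold}
Recv ∉ Sat(E[q U EG (¬lock ∨ q)]) = {Hold}, so the formula does not hold at Recv.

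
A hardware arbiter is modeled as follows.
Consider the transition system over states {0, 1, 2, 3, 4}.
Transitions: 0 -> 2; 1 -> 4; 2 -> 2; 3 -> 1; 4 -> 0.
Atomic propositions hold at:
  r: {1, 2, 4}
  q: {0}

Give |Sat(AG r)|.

AG r: greatest fixpoint, start Z0 = {1, 2, 4}, keep only states in Sat with every successor in Z. Z1 = {1, 2}; Z2 = {2}; fixed.
Sat(AG r) = {2}
|Sat(AG r)| = |{2}| = 1.

1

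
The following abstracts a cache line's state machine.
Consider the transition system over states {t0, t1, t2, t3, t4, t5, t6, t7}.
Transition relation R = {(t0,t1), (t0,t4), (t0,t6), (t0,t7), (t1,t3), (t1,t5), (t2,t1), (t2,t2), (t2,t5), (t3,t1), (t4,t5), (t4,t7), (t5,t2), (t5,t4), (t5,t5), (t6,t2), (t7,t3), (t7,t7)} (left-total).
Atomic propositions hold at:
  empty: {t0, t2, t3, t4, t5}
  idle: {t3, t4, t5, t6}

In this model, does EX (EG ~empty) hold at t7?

Yes

Sat(~empty) = {t1, t6, t7}
EG ~empty: greatest fixpoint, start Z0 = {t1, t6, t7}, keep only states in Sat with some successor in Z. Z1 = {t7}; fixed.
Sat(EG ~empty) = {t7}
Sat(EX (EG ~empty)) = {s : some successor in {t7}} = {t0, t4, t7}
t7 ∈ Sat(EX (EG ~empty)) = {t0, t4, t7}, so the formula holds at t7.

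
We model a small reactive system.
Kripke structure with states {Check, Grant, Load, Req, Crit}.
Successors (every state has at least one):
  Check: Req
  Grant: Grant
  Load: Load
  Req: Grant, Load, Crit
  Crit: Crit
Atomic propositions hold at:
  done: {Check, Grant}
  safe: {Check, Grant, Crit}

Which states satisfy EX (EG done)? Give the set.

EG done: greatest fixpoint, start Z0 = {Check, Grant}, keep only states in Sat with some successor in Z. Z1 = {Grant}; fixed.
Sat(EG done) = {Grant}
Sat(EX (EG done)) = {s : some successor in {Grant}} = {Grant, Req}

{Grant, Req}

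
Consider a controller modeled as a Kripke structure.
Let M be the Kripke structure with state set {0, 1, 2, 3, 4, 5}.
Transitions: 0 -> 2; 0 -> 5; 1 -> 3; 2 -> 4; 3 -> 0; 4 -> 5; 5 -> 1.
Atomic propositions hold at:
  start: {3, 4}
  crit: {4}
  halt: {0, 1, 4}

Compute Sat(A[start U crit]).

A[start U crit]: least fixpoint, start Z0 = Sat(crit) = {4}, add states in Sat(start) with every successor in Z. Already a fixed point.
Sat(A[start U crit]) = {4}

{4}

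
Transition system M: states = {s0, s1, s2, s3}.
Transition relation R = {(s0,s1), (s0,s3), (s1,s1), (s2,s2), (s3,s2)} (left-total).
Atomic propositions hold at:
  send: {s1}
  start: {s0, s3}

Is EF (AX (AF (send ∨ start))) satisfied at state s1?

Sat(send ∨ start) = {s0, s1, s3}
AF (send ∨ start): least fixpoint, start Z0 = {s0, s1, s3}, add states with every successor in Z. Already a fixed point.
Sat(AF (send ∨ start)) = {s0, s1, s3}
Sat(AX (AF (send ∨ start))) = {s : every successor in {s0, s1, s3}} = {s0, s1}
EF (AX (AF (send ∨ start))): least fixpoint, start Z0 = {s0, s1}, add states with some successor in Z. Already a fixed point.
Sat(EF (AX (AF (send ∨ start)))) = {s0, s1}
s1 ∈ Sat(EF (AX (AF (send ∨ start)))) = {s0, s1}, so the formula holds at s1.

Yes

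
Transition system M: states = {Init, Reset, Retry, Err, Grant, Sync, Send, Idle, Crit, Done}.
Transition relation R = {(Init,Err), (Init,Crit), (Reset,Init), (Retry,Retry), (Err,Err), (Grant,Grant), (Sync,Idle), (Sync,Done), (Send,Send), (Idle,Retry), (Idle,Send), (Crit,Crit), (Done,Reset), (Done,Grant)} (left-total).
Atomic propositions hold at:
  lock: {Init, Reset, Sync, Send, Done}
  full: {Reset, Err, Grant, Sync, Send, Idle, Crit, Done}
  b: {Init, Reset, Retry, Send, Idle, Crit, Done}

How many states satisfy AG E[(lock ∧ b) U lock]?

1

Sat(lock ∧ b) = {Init, Reset, Send, Done}
E[(lock ∧ b) U lock]: least fixpoint, start Z0 = Sat(lock) = {Init, Reset, Sync, Send, Done}, add states in Sat(lock ∧ b) with some successor in Z. Already a fixed point.
Sat(E[(lock ∧ b) U lock]) = {Init, Reset, Sync, Send, Done}
AG E[(lock ∧ b) U lock]: greatest fixpoint, start Z0 = {Init, Reset, Sync, Send, Done}, keep only states in Sat with every successor in Z. Z1 = {Reset, Send}; Z2 = {Send}; fixed.
Sat(AG E[(lock ∧ b) U lock]) = {Send}
|Sat(AG E[(lock ∧ b) U lock])| = |{Send}| = 1.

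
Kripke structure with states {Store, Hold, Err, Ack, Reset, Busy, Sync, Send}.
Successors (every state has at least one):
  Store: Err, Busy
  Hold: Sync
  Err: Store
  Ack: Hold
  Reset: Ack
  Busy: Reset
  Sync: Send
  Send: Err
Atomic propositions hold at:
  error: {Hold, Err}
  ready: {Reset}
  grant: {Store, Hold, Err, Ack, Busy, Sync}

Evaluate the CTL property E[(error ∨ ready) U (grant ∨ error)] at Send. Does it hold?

No

Sat(error ∨ ready) = {Hold, Err, Reset}
Sat(grant ∨ error) = {Store, Hold, Err, Ack, Busy, Sync}
E[(error ∨ ready) U (grant ∨ error)]: least fixpoint, start Z0 = Sat((grant ∨ error)) = {Store, Hold, Err, Ack, Busy, Sync}, add states in Sat(error ∨ ready) with some successor in Z. Z1 = {Store, Hold, Err, Ack, Reset, Busy, Sync}; fixed.
Sat(E[(error ∨ ready) U (grant ∨ error)]) = {Store, Hold, Err, Ack, Reset, Busy, Sync}
Send ∉ Sat(E[(error ∨ ready) U (grant ∨ error)]) = {Store, Hold, Err, Ack, Reset, Busy, Sync}, so the formula does not hold at Send.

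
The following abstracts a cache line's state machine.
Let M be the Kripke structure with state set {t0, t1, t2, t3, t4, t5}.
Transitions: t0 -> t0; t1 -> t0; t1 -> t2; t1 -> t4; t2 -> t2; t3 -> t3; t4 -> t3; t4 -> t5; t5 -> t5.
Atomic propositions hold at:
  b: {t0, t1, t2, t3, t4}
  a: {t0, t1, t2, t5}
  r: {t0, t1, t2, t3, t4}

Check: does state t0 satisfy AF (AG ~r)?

No

Sat(~r) = {t5}
AG ~r: greatest fixpoint, start Z0 = {t5}, keep only states in Sat with every successor in Z. Already a fixed point.
Sat(AG ~r) = {t5}
AF (AG ~r): least fixpoint, start Z0 = {t5}, add states with every successor in Z. Already a fixed point.
Sat(AF (AG ~r)) = {t5}
t0 ∉ Sat(AF (AG ~r)) = {t5}, so the formula does not hold at t0.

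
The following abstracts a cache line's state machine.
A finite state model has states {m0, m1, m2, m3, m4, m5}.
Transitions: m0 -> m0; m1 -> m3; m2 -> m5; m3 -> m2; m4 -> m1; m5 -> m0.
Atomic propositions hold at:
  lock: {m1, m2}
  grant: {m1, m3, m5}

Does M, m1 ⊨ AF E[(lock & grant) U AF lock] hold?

Yes

Sat(lock & grant) = {m1}
AF lock: least fixpoint, start Z0 = {m1, m2}, add states with every successor in Z. Z1 = {m1, m2, m3, m4}; fixed.
Sat(AF lock) = {m1, m2, m3, m4}
E[(lock & grant) U AF lock]: least fixpoint, start Z0 = Sat(AF lock) = {m1, m2, m3, m4}, add states in Sat(lock & grant) with some successor in Z. Already a fixed point.
Sat(E[(lock & grant) U AF lock]) = {m1, m2, m3, m4}
AF E[(lock & grant) U AF lock]: least fixpoint, start Z0 = {m1, m2, m3, m4}, add states with every successor in Z. Already a fixed point.
Sat(AF E[(lock & grant) U AF lock]) = {m1, m2, m3, m4}
m1 ∈ Sat(AF E[(lock & grant) U AF lock]) = {m1, m2, m3, m4}, so the formula holds at m1.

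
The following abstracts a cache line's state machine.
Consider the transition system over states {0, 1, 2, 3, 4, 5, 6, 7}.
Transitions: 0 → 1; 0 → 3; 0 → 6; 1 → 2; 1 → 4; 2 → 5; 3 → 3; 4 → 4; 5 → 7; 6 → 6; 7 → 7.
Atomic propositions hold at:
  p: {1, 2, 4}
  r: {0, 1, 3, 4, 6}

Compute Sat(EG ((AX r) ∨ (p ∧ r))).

Sat(AX r) = {s : every successor in {0, 1, 3, 4, 6}} = {0, 3, 4, 6}
Sat(p ∧ r) = {1, 4}
Sat((AX r) ∨ (p ∧ r)) = {0, 1, 3, 4, 6}
EG ((AX r) ∨ (p ∧ r)): greatest fixpoint, start Z0 = {0, 1, 3, 4, 6}, keep only states in Sat with some successor in Z. Already a fixed point.
Sat(EG ((AX r) ∨ (p ∧ r))) = {0, 1, 3, 4, 6}

{0, 1, 3, 4, 6}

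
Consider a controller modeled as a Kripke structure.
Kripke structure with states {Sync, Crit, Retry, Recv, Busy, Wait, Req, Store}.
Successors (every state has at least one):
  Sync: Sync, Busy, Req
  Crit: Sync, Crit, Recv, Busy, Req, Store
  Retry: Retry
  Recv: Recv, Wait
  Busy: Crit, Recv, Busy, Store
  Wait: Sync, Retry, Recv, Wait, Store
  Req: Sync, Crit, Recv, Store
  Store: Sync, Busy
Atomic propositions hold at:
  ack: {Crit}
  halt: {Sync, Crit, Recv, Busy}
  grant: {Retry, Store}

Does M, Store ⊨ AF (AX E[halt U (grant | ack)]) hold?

Sat(grant | ack) = {Crit, Retry, Store}
E[halt U (grant | ack)]: least fixpoint, start Z0 = Sat((grant | ack)) = {Crit, Retry, Store}, add states in Sat(halt) with some successor in Z. Z1 = {Crit, Retry, Busy, Store}; Z2 = {Sync, Crit, Retry, Busy, Store}; fixed.
Sat(E[halt U (grant | ack)]) = {Sync, Crit, Retry, Busy, Store}
Sat(AX E[halt U (grant | ack)]) = {s : every successor in {Sync, Crit, Retry, Busy, Store}} = {Retry, Store}
AF (AX E[halt U (grant | ack)]): least fixpoint, start Z0 = {Retry, Store}, add states with every successor in Z. Already a fixed point.
Sat(AF (AX E[halt U (grant | ack)])) = {Retry, Store}
Store ∈ Sat(AF (AX E[halt U (grant | ack)])) = {Retry, Store}, so the formula holds at Store.

Yes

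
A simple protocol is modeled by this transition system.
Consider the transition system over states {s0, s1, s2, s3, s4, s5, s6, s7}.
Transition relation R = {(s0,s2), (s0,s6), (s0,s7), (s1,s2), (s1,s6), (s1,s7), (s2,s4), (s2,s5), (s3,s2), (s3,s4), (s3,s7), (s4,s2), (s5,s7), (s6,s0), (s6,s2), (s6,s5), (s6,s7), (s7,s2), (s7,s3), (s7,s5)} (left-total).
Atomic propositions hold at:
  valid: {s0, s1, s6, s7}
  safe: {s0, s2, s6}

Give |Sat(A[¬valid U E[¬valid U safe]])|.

5

Sat(¬valid) = {s2, s3, s4, s5}
E[¬valid U safe]: least fixpoint, start Z0 = Sat(safe) = {s0, s2, s6}, add states in Sat(¬valid) with some successor in Z. Z1 = {s0, s2, s3, s4, s6}; fixed.
Sat(E[¬valid U safe]) = {s0, s2, s3, s4, s6}
A[¬valid U E[¬valid U safe]]: least fixpoint, start Z0 = Sat(E[¬valid U safe]) = {s0, s2, s3, s4, s6}, add states in Sat(¬valid) with every successor in Z. Already a fixed point.
Sat(A[¬valid U E[¬valid U safe]]) = {s0, s2, s3, s4, s6}
|Sat(A[¬valid U E[¬valid U safe]])| = |{s0, s2, s3, s4, s6}| = 5.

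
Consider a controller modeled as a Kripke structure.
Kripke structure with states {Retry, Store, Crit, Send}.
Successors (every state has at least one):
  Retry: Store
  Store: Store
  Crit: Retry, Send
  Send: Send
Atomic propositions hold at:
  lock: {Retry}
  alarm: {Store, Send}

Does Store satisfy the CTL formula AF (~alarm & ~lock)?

Sat(~alarm) = {Retry, Crit}
Sat(~lock) = {Store, Crit, Send}
Sat(~alarm & ~lock) = {Crit}
AF (~alarm & ~lock): least fixpoint, start Z0 = {Crit}, add states with every successor in Z. Already a fixed point.
Sat(AF (~alarm & ~lock)) = {Crit}
Store ∉ Sat(AF (~alarm & ~lock)) = {Crit}, so the formula does not hold at Store.

No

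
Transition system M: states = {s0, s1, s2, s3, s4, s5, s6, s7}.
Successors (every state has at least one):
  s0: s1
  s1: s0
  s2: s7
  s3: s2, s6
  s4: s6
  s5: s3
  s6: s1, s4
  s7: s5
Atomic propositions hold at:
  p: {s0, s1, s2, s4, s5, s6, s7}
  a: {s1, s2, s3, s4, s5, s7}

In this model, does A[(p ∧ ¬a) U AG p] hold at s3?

Sat(¬a) = {s0, s6}
Sat(p ∧ ¬a) = {s0, s6}
AG p: greatest fixpoint, start Z0 = {s0, s1, s2, s4, s5, s6, s7}, keep only states in Sat with every successor in Z. Z1 = {s0, s1, s2, s4, s6, s7}; Z2 = {s0, s1, s2, s4, s6}; Z3 = {s0, s1, s4, s6}; fixed.
Sat(AG p) = {s0, s1, s4, s6}
A[(p ∧ ¬a) U AG p]: least fixpoint, start Z0 = Sat(AG p) = {s0, s1, s4, s6}, add states in Sat(p ∧ ¬a) with every successor in Z. Already a fixed point.
Sat(A[(p ∧ ¬a) U AG p]) = {s0, s1, s4, s6}
s3 ∉ Sat(A[(p ∧ ¬a) U AG p]) = {s0, s1, s4, s6}, so the formula does not hold at s3.

No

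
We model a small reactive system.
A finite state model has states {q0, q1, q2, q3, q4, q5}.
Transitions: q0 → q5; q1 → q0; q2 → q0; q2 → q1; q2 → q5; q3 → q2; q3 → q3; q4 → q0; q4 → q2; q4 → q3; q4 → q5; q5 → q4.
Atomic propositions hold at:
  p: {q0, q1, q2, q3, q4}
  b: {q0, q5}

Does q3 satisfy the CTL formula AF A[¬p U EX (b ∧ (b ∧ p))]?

Sat(¬p) = {q5}
Sat(b ∧ p) = {q0}
Sat(b ∧ (b ∧ p)) = {q0}
Sat(EX (b ∧ (b ∧ p))) = {s : some successor in {q0}} = {q1, q2, q4}
A[¬p U EX (b ∧ (b ∧ p))]: least fixpoint, start Z0 = Sat(EX (b ∧ (b ∧ p))) = {q1, q2, q4}, add states in Sat(¬p) with every successor in Z. Z1 = {q1, q2, q4, q5}; fixed.
Sat(A[¬p U EX (b ∧ (b ∧ p))]) = {q1, q2, q4, q5}
AF A[¬p U EX (b ∧ (b ∧ p))]: least fixpoint, start Z0 = {q1, q2, q4, q5}, add states with every successor in Z. Z1 = {q0, q1, q2, q4, q5}; fixed.
Sat(AF A[¬p U EX (b ∧ (b ∧ p))]) = {q0, q1, q2, q4, q5}
q3 ∉ Sat(AF A[¬p U EX (b ∧ (b ∧ p))]) = {q0, q1, q2, q4, q5}, so the formula does not hold at q3.

No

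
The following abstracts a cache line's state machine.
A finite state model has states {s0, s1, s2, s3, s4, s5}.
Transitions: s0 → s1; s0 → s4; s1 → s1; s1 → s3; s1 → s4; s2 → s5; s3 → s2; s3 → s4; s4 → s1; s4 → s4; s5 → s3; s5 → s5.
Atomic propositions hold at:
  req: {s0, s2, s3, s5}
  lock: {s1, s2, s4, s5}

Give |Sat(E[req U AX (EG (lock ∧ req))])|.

3

Sat(lock ∧ req) = {s2, s5}
EG (lock ∧ req): greatest fixpoint, start Z0 = {s2, s5}, keep only states in Sat with some successor in Z. Already a fixed point.
Sat(EG (lock ∧ req)) = {s2, s5}
Sat(AX (EG (lock ∧ req))) = {s : every successor in {s2, s5}} = {s2}
E[req U AX (EG (lock ∧ req))]: least fixpoint, start Z0 = Sat(AX (EG (lock ∧ req))) = {s2}, add states in Sat(req) with some successor in Z. Z1 = {s2, s3}; Z2 = {s2, s3, s5}; fixed.
Sat(E[req U AX (EG (lock ∧ req))]) = {s2, s3, s5}
|Sat(E[req U AX (EG (lock ∧ req))])| = |{s2, s3, s5}| = 3.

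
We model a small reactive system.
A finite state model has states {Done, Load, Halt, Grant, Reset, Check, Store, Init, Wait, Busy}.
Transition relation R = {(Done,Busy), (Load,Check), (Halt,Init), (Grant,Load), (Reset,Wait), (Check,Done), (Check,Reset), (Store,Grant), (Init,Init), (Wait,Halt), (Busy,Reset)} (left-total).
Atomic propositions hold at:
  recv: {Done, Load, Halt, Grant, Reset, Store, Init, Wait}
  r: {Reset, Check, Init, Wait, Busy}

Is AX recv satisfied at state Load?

Sat(AX recv) = {s : every successor in {Done, Load, Halt, Grant, Reset, Store, Init, Wait}} = {Halt, Grant, Reset, Check, Store, Init, Wait, Busy}
Load ∉ Sat(AX recv) = {Halt, Grant, Reset, Check, Store, Init, Wait, Busy}, so the formula does not hold at Load.

No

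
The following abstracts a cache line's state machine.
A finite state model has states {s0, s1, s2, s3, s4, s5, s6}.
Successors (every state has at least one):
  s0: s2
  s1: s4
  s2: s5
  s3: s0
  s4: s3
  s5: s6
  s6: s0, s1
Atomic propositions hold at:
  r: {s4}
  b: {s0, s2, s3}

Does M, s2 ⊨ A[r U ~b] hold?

Sat(~b) = {s1, s4, s5, s6}
A[r U ~b]: least fixpoint, start Z0 = Sat(~b) = {s1, s4, s5, s6}, add states in Sat(r) with every successor in Z. Already a fixed point.
Sat(A[r U ~b]) = {s1, s4, s5, s6}
s2 ∉ Sat(A[r U ~b]) = {s1, s4, s5, s6}, so the formula does not hold at s2.

No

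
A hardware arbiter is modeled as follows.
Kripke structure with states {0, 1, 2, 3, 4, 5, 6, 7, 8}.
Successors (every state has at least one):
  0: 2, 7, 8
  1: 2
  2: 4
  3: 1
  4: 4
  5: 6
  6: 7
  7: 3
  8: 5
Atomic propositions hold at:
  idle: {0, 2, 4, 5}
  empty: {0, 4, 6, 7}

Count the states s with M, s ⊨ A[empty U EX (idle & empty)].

Sat(idle & empty) = {0, 4}
Sat(EX (idle & empty)) = {s : some successor in {0, 4}} = {2, 4}
A[empty U EX (idle & empty)]: least fixpoint, start Z0 = Sat(EX (idle & empty)) = {2, 4}, add states in Sat(empty) with every successor in Z. Already a fixed point.
Sat(A[empty U EX (idle & empty)]) = {2, 4}
|Sat(A[empty U EX (idle & empty)])| = |{2, 4}| = 2.

2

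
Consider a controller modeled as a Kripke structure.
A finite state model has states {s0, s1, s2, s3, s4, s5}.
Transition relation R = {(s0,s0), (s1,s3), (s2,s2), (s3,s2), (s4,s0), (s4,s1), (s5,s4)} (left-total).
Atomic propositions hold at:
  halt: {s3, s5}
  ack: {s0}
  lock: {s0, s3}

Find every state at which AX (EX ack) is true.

{s0, s5}

Sat(EX ack) = {s : some successor in {s0}} = {s0, s4}
Sat(AX (EX ack)) = {s : every successor in {s0, s4}} = {s0, s5}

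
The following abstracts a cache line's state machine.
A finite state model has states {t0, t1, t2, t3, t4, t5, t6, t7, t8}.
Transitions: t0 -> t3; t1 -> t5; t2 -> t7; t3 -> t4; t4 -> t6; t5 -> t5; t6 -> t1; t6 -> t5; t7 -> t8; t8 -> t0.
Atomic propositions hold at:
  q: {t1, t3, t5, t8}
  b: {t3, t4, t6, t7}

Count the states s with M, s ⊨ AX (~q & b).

Sat(~q) = {t0, t2, t4, t6, t7}
Sat(~q & b) = {t4, t6, t7}
Sat(AX (~q & b)) = {s : every successor in {t4, t6, t7}} = {t2, t3, t4}
|Sat(AX (~q & b))| = |{t2, t3, t4}| = 3.

3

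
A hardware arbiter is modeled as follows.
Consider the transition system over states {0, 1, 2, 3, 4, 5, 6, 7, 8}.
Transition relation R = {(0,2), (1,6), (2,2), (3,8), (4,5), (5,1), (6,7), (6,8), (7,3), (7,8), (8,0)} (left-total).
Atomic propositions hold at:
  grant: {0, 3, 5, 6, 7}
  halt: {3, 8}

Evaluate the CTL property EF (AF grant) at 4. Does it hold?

AF grant: least fixpoint, start Z0 = {0, 3, 5, 6, 7}, add states with every successor in Z. Z1 = {0, 1, 3, 4, 5, 6, 7, 8}; fixed.
Sat(AF grant) = {0, 1, 3, 4, 5, 6, 7, 8}
EF (AF grant): least fixpoint, start Z0 = {0, 1, 3, 4, 5, 6, 7, 8}, add states with some successor in Z. Already a fixed point.
Sat(EF (AF grant)) = {0, 1, 3, 4, 5, 6, 7, 8}
4 ∈ Sat(EF (AF grant)) = {0, 1, 3, 4, 5, 6, 7, 8}, so the formula holds at 4.

Yes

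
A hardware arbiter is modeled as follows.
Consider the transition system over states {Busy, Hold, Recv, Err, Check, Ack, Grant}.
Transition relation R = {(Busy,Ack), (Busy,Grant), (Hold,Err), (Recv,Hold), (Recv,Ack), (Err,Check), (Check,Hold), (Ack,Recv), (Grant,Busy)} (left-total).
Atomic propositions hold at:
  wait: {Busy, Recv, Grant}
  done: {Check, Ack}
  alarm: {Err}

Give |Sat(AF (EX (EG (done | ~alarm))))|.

4

Sat(~alarm) = {Busy, Hold, Recv, Check, Ack, Grant}
Sat(done | ~alarm) = {Busy, Hold, Recv, Check, Ack, Grant}
EG (done | ~alarm): greatest fixpoint, start Z0 = {Busy, Hold, Recv, Check, Ack, Grant}, keep only states in Sat with some successor in Z. Z1 = {Busy, Recv, Check, Ack, Grant}; Z2 = {Busy, Recv, Ack, Grant}; fixed.
Sat(EG (done | ~alarm)) = {Busy, Recv, Ack, Grant}
Sat(EX (EG (done | ~alarm))) = {s : some successor in {Busy, Recv, Ack, Grant}} = {Busy, Recv, Ack, Grant}
AF (EX (EG (done | ~alarm))): least fixpoint, start Z0 = {Busy, Recv, Ack, Grant}, add states with every successor in Z. Already a fixed point.
Sat(AF (EX (EG (done | ~alarm)))) = {Busy, Recv, Ack, Grant}
|Sat(AF (EX (EG (done | ~alarm))))| = |{Busy, Recv, Ack, Grant}| = 4.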